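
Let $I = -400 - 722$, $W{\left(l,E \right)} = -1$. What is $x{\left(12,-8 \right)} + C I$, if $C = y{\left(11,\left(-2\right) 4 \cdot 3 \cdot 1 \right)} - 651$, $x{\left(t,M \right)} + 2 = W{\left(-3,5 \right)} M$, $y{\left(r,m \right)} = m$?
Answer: $757356$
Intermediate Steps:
$x{\left(t,M \right)} = -2 - M$
$C = -675$ ($C = \left(-2\right) 4 \cdot 3 \cdot 1 - 651 = \left(-8\right) 3 - 651 = -24 - 651 = -675$)
$I = -1122$
$x{\left(12,-8 \right)} + C I = \left(-2 - -8\right) - -757350 = \left(-2 + 8\right) + 757350 = 6 + 757350 = 757356$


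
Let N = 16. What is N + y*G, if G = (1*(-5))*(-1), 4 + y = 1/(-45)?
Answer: -37/9 ≈ -4.1111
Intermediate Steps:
y = -181/45 (y = -4 + 1/(-45) = -4 - 1/45 = -181/45 ≈ -4.0222)
G = 5 (G = -5*(-1) = 5)
N + y*G = 16 - 181/45*5 = 16 - 181/9 = -37/9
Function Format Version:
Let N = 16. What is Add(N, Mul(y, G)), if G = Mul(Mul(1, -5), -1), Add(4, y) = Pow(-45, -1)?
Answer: Rational(-37, 9) ≈ -4.1111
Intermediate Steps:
y = Rational(-181, 45) (y = Add(-4, Pow(-45, -1)) = Add(-4, Rational(-1, 45)) = Rational(-181, 45) ≈ -4.0222)
G = 5 (G = Mul(-5, -1) = 5)
Add(N, Mul(y, G)) = Add(16, Mul(Rational(-181, 45), 5)) = Add(16, Rational(-181, 9)) = Rational(-37, 9)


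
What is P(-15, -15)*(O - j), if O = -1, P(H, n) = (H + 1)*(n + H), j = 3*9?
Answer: -11760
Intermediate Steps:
j = 27
P(H, n) = (1 + H)*(H + n)
P(-15, -15)*(O - j) = (-15 - 15 + (-15)**2 - 15*(-15))*(-1 - 1*27) = (-15 - 15 + 225 + 225)*(-1 - 27) = 420*(-28) = -11760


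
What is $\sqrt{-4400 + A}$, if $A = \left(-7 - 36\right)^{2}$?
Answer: $i \sqrt{2551} \approx 50.507 i$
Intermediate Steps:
$A = 1849$ ($A = \left(-43\right)^{2} = 1849$)
$\sqrt{-4400 + A} = \sqrt{-4400 + 1849} = \sqrt{-2551} = i \sqrt{2551}$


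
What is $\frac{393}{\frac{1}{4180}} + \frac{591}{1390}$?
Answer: $\frac{2283409191}{1390} \approx 1.6427 \cdot 10^{6}$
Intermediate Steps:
$\frac{393}{\frac{1}{4180}} + \frac{591}{1390} = 393 \frac{1}{\frac{1}{4180}} + 591 \cdot \frac{1}{1390} = 393 \cdot 4180 + \frac{591}{1390} = 1642740 + \frac{591}{1390} = \frac{2283409191}{1390}$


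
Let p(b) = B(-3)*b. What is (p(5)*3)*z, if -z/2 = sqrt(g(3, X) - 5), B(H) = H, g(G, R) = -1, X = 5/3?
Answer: 90*I*sqrt(6) ≈ 220.45*I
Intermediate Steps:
X = 5/3 (X = 5*(1/3) = 5/3 ≈ 1.6667)
z = -2*I*sqrt(6) (z = -2*sqrt(-1 - 5) = -2*I*sqrt(6) ≈ -4.899*I)
p(b) = -3*b
(p(5)*3)*z = (-3*5*3)*(-2*I*sqrt(6)) = (-15*3)*(-2*I*sqrt(6)) = -(-90)*I*sqrt(6) = 90*I*sqrt(6)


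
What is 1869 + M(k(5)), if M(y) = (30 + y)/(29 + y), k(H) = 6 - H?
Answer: 56101/30 ≈ 1870.0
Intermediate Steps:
M(y) = (30 + y)/(29 + y)
1869 + M(k(5)) = 1869 + (30 + (6 - 1*5))/(29 + (6 - 1*5)) = 1869 + (30 + (6 - 5))/(29 + (6 - 5)) = 1869 + (30 + 1)/(29 + 1) = 1869 + 31/30 = 56101/30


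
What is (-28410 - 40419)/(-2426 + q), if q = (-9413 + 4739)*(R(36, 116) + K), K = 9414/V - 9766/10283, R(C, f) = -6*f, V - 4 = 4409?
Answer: -1041127620897/49087032676022 ≈ -0.021210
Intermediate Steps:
V = 4413 (V = 4 + 4409 = 4413)
K = 17902268/15126293 (K = 9414/4413 - 9766/10283 = 9414*(1/4413) - 9766*1/10283 = 3138/1471 - 9766/10283 = 17902268/15126293 ≈ 1.1835)
q = 49123729062840/15126293 (q = (-9413 + 4739)*(-6*116 + 17902268/15126293) = -4674*(-696 + 17902268/15126293) = -4674*(-10509997660/15126293) = 49123729062840/15126293 ≈ 3.2476e+6)
(-28410 - 40419)/(-2426 + q) = (-28410 - 40419)/(-2426 + 49123729062840/15126293) = -68829/49087032676022/15126293 = -68829*15126293/49087032676022 = -1041127620897/49087032676022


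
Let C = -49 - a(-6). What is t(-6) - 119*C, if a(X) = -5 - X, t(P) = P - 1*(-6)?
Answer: 5950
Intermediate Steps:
t(P) = 6 + P (t(P) = P + 6 = 6 + P)
C = -50 (C = -49 - (-5 - 1*(-6)) = -49 - (-5 + 6) = -49 - 1*1 = -49 - 1 = -50)
t(-6) - 119*C = (6 - 6) - 119*(-50) = 0 + 5950 = 5950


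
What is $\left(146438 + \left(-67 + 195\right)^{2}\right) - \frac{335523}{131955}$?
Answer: $\frac{7161613829}{43985} \approx 1.6282 \cdot 10^{5}$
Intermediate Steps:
$\left(146438 + \left(-67 + 195\right)^{2}\right) - \frac{335523}{131955} = \left(146438 + 128^{2}\right) - \frac{111841}{43985} = \left(146438 + 16384\right) - \frac{111841}{43985} = 162822 - \frac{111841}{43985} = \frac{7161613829}{43985}$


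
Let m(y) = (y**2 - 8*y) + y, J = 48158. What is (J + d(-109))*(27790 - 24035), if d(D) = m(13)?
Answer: 181126180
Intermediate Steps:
m(y) = y**2 - 7*y
d(D) = 78 (d(D) = 13*(-7 + 13) = 13*6 = 78)
(J + d(-109))*(27790 - 24035) = (48158 + 78)*(27790 - 24035) = 48236*3755 = 181126180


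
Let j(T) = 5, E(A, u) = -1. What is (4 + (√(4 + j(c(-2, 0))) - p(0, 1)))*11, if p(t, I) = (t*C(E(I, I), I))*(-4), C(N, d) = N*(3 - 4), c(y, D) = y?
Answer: 77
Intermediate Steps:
C(N, d) = -N (C(N, d) = N*(-1) = -N)
p(t, I) = -4*t (p(t, I) = (t*(-1*(-1)))*(-4) = (t*1)*(-4) = t*(-4) = -4*t)
(4 + (√(4 + j(c(-2, 0))) - p(0, 1)))*11 = (4 + (√(4 + 5) - (-4)*0))*11 = (4 + (√9 - 1*0))*11 = (4 + (3 + 0))*11 = (4 + 3)*11 = 7*11 = 77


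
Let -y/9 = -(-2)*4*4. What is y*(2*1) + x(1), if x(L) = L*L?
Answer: -575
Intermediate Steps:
x(L) = L**2
y = -288 (y = -9*(-(-2)*4)*4 = -9*(-2*(-4))*4 = -72*4 = -9*32 = -288)
y*(2*1) + x(1) = -576 + 1**2 = -288*2 + 1 = -576 + 1 = -575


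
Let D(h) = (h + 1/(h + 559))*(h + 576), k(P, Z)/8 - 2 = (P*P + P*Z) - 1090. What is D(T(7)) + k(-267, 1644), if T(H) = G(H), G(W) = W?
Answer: -1667375987/566 ≈ -2.9459e+6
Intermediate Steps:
k(P, Z) = -8704 + 8*P² + 8*P*Z (k(P, Z) = 16 + 8*((P*P + P*Z) - 1090) = 16 + 8*((P² + P*Z) - 1090) = 16 + 8*(-1090 + P² + P*Z) = 16 + (-8720 + 8*P² + 8*P*Z) = -8704 + 8*P² + 8*P*Z)
T(H) = H
D(h) = (576 + h)*(h + 1/(559 + h)) (D(h) = (h + 1/(559 + h))*(576 + h) = (576 + h)*(h + 1/(559 + h)))
D(T(7)) + k(-267, 1644) = (576 + 7³ + 1135*7² + 321985*7)/(559 + 7) + (-8704 + 8*(-267)² + 8*(-267)*1644) = (576 + 343 + 1135*49 + 2253895)/566 + (-8704 + 8*71289 - 3511584) = (576 + 343 + 55615 + 2253895)/566 + (-8704 + 570312 - 3511584) = (1/566)*2310429 - 2949976 = 2310429/566 - 2949976 = -1667375987/566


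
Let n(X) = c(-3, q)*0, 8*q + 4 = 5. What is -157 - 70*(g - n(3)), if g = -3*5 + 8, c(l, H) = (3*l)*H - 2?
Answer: 333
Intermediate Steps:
q = 1/8 (q = -1/2 + (1/8)*5 = -1/2 + 5/8 = 1/8 ≈ 0.12500)
c(l, H) = -2 + 3*H*l (c(l, H) = 3*H*l - 2 = -2 + 3*H*l)
g = -7 (g = -15 + 8 = -7)
n(X) = 0 (n(X) = (-2 + 3*(1/8)*(-3))*0 = (-2 - 9/8)*0 = -25/8*0 = 0)
-157 - 70*(g - n(3)) = -157 - 70*(-7 - 1*0) = -157 - 70*(-7 + 0) = -157 - 70*(-7) = -157 + 490 = 333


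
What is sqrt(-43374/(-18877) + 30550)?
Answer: 2*sqrt(2721760065487)/18877 ≈ 174.79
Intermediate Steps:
sqrt(-43374/(-18877) + 30550) = sqrt(-43374*(-1/18877) + 30550) = sqrt(43374/18877 + 30550) = sqrt(576735724/18877) = 2*sqrt(2721760065487)/18877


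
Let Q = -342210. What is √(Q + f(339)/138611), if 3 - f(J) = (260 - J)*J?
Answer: I*√6574880207182386/138611 ≈ 584.99*I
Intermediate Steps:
f(J) = 3 - J*(260 - J) (f(J) = 3 - (260 - J)*J = 3 - J*(260 - J))
√(Q + f(339)/138611) = √(-342210 + (3 + 339² - 260*339)/138611) = √(-342210 + (3 + 114921 - 88140)*(1/138611)) = √(-342210 + 26784*(1/138611)) = √(-342210 + 26784/138611) = √(-47434043526/138611) = I*√6574880207182386/138611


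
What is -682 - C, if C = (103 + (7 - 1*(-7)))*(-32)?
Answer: 3062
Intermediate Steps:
C = -3744 (C = (103 + (7 + 7))*(-32) = (103 + 14)*(-32) = 117*(-32) = -3744)
-682 - C = -682 - 1*(-3744) = -682 + 3744 = 3062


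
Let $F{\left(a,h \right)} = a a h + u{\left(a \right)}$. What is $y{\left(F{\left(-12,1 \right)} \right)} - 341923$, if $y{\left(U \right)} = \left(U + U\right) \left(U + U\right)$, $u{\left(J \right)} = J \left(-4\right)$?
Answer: $-194467$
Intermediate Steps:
$u{\left(J \right)} = - 4 J$
$F{\left(a,h \right)} = - 4 a + h a^{2}$ ($F{\left(a,h \right)} = a a h - 4 a = a^{2} h - 4 a = h a^{2} - 4 a = - 4 a + h a^{2}$)
$y{\left(U \right)} = 4 U^{2}$ ($y{\left(U \right)} = 2 U 2 U = 4 U^{2}$)
$y{\left(F{\left(-12,1 \right)} \right)} - 341923 = 4 \left(- 12 \left(-4 - 12\right)\right)^{2} - 341923 = 4 \left(\left(-12\right) \left(-16\right)\right)^{2} - 341923 = 4 \cdot 192^{2} - 341923 = 4 \cdot 36864 - 341923 = 147456 - 341923 = -194467$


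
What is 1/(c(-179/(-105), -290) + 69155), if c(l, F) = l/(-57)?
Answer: 5985/413892496 ≈ 1.4460e-5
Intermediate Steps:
c(l, F) = -l/57 (c(l, F) = l*(-1/57) = -l/57)
1/(c(-179/(-105), -290) + 69155) = 1/(-(-179)/(57*(-105)) + 69155) = 1/(-(-179)*(-1)/(57*105) + 69155) = 1/(-1/57*179/105 + 69155) = 1/(-179/5985 + 69155) = 1/(413892496/5985) = 5985/413892496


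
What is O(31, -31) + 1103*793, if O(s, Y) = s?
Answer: 874710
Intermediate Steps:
O(31, -31) + 1103*793 = 31 + 1103*793 = 31 + 874679 = 874710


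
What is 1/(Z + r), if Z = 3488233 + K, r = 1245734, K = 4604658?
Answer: 1/9338625 ≈ 1.0708e-7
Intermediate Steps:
Z = 8092891 (Z = 3488233 + 4604658 = 8092891)
1/(Z + r) = 1/(8092891 + 1245734) = 1/9338625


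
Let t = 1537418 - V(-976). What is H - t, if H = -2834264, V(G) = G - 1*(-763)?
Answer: -4371895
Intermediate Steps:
V(G) = 763 + G (V(G) = G + 763 = 763 + G)
t = 1537631 (t = 1537418 - (763 - 976) = 1537418 - 1*(-213) = 1537418 + 213 = 1537631)
H - t = -2834264 - 1*1537631 = -2834264 - 1537631 = -4371895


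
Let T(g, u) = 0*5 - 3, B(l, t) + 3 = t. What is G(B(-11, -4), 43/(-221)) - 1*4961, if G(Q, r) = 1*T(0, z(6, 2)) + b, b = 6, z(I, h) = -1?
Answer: -4958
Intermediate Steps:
B(l, t) = -3 + t
T(g, u) = -3 (T(g, u) = 0 - 3 = -3)
G(Q, r) = 3 (G(Q, r) = 1*(-3) + 6 = -3 + 6 = 3)
G(B(-11, -4), 43/(-221)) - 1*4961 = 3 - 1*4961 = 3 - 4961 = -4958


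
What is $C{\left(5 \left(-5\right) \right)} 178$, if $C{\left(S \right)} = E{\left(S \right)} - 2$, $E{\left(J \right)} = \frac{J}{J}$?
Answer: $-178$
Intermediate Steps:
$E{\left(J \right)} = 1$
$C{\left(S \right)} = -1$ ($C{\left(S \right)} = 1 - 2 = -1$)
$C{\left(5 \left(-5\right) \right)} 178 = \left(-1\right) 178 = -178$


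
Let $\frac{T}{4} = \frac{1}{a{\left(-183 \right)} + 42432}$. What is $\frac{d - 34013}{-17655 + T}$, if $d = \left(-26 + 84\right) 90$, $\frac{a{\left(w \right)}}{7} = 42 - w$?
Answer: $\frac{1267093551}{776943581} \approx 1.6309$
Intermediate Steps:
$a{\left(w \right)} = 294 - 7 w$ ($a{\left(w \right)} = 7 \left(42 - w\right) = 294 - 7 w$)
$T = \frac{4}{44007}$ ($T = \frac{4}{\left(294 - -1281\right) + 42432} = \frac{4}{\left(294 + 1281\right) + 42432} = \frac{4}{1575 + 42432} = \frac{4}{44007} \approx 9.0895 \cdot 10^{-5}$)
$d = 5220$ ($d = 58 \cdot 90 = 5220$)
$\frac{d - 34013}{-17655 + T} = \frac{5220 - 34013}{-17655 + \frac{4}{44007}} = - \frac{28793}{- \frac{776943581}{44007}} = \left(-28793\right) \left(- \frac{44007}{776943581}\right) = \frac{1267093551}{776943581}$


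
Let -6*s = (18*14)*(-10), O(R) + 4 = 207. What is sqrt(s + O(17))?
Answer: sqrt(623) ≈ 24.960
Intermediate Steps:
O(R) = 203 (O(R) = -4 + 207 = 203)
s = 420 (s = -18*14*(-10)/6 = -42*(-10) = -1/6*(-2520) = 420)
sqrt(s + O(17)) = sqrt(420 + 203) = sqrt(623)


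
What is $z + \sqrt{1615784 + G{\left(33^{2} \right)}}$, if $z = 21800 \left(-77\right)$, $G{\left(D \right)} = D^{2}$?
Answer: $-1678600 + \sqrt{2801705} \approx -1.6769 \cdot 10^{6}$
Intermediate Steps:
$z = -1678600$
$z + \sqrt{1615784 + G{\left(33^{2} \right)}} = -1678600 + \sqrt{1615784 + \left(33^{2}\right)^{2}} = -1678600 + \sqrt{1615784 + 1089^{2}} = -1678600 + \sqrt{1615784 + 1185921} = -1678600 + \sqrt{2801705}$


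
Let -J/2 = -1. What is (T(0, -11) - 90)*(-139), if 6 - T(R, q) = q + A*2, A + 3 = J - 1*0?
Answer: 9869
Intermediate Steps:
J = 2 (J = -2*(-1) = 2)
A = -1 (A = -3 + (2 - 1*0) = -3 + (2 + 0) = -3 + 2 = -1)
T(R, q) = 8 - q (T(R, q) = 6 - (q - 1*2) = 6 - (q - 2) = 6 - (-2 + q) = 6 + (2 - q) = 8 - q)
(T(0, -11) - 90)*(-139) = ((8 - 1*(-11)) - 90)*(-139) = ((8 + 11) - 90)*(-139) = (19 - 90)*(-139) = -71*(-139) = 9869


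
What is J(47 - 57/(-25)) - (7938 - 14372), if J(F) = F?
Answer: 162082/25 ≈ 6483.3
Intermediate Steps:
J(47 - 57/(-25)) - (7938 - 14372) = (47 - 57/(-25)) - (7938 - 14372) = (47 - 57*(-1)/25) - 1*(-6434) = (47 - 1*(-57/25)) + 6434 = (47 + 57/25) + 6434 = 1232/25 + 6434 = 162082/25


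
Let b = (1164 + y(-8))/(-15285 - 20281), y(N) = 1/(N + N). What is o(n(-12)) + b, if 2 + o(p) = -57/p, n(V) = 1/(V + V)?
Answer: 777311873/569056 ≈ 1366.0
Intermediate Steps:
y(N) = 1/(2*N)
n(V) = 1/(2*V)
o(p) = -2 - 57/p
b = -18623/569056 (b = (1164 + (1/2)/(-8))/(-15285 - 20281) = (1164 + (1/2)*(-1/8))/(-35566) = (1164 - 1/16)*(-1/35566) = (18623/16)*(-1/35566) = -18623/569056 ≈ -0.032726)
o(n(-12)) + b = (-2 - 57/((1/2)/(-12))) - 18623/569056 = (-2 - 57/((1/2)*(-1/12))) - 18623/569056 = (-2 - 57/(-1/24)) - 18623/569056 = (-2 - 57*(-24)) - 18623/569056 = (-2 + 1368) - 18623/569056 = 1366 - 18623/569056 = 777311873/569056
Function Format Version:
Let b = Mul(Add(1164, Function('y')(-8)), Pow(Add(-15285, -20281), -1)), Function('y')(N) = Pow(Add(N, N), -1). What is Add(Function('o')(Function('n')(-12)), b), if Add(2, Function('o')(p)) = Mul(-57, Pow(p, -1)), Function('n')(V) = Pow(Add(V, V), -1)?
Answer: Rational(777311873, 569056) ≈ 1366.0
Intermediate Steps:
Function('y')(N) = Mul(Rational(1, 2), Pow(N, -1)) (Function('y')(N) = Pow(Mul(2, N), -1) = Mul(Rational(1, 2), Pow(N, -1)))
Function('n')(V) = Mul(Rational(1, 2), Pow(V, -1)) (Function('n')(V) = Pow(Mul(2, V), -1) = Mul(Rational(1, 2), Pow(V, -1)))
Function('o')(p) = Add(-2, Mul(-57, Pow(p, -1)))
b = Rational(-18623, 569056) (b = Mul(Add(1164, Mul(Rational(1, 2), Pow(-8, -1))), Pow(Add(-15285, -20281), -1)) = Mul(Add(1164, Mul(Rational(1, 2), Rational(-1, 8))), Pow(-35566, -1)) = Mul(Add(1164, Rational(-1, 16)), Rational(-1, 35566)) = Mul(Rational(18623, 16), Rational(-1, 35566)) = Rational(-18623, 569056) ≈ -0.032726)
Add(Function('o')(Function('n')(-12)), b) = Add(Add(-2, Mul(-57, Pow(Mul(Rational(1, 2), Pow(-12, -1)), -1))), Rational(-18623, 569056)) = Add(Add(-2, Mul(-57, Pow(Mul(Rational(1, 2), Rational(-1, 12)), -1))), Rational(-18623, 569056)) = Add(Add(-2, Mul(-57, Pow(Rational(-1, 24), -1))), Rational(-18623, 569056)) = Add(Add(-2, Mul(-57, -24)), Rational(-18623, 569056)) = Add(Add(-2, 1368), Rational(-18623, 569056)) = Add(1366, Rational(-18623, 569056)) = Rational(777311873, 569056)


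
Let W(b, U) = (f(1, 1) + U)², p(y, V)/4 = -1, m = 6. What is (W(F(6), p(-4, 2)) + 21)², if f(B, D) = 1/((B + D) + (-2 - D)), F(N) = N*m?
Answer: 2116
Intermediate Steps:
F(N) = 6*N (F(N) = N*6 = 6*N)
p(y, V) = -4 (p(y, V) = 4*(-1) = -4)
f(B, D) = 1/(-2 + B)
W(b, U) = (-1 + U)² (W(b, U) = (1/(-2 + 1) + U)² = (1/(-1) + U)² = (-1 + U)²)
(W(F(6), p(-4, 2)) + 21)² = ((-1 - 4)² + 21)² = ((-5)² + 21)² = (25 + 21)² = 46² = 2116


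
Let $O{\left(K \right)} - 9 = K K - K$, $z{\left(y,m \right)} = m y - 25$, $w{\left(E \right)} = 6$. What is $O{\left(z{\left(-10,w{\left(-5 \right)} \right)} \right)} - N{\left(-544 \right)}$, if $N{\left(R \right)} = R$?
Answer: $7863$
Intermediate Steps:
$z{\left(y,m \right)} = -25 + m y$
$O{\left(K \right)} = 9 + K^{2} - K$ ($O{\left(K \right)} = 9 - \left(K - K K\right) = 9 + \left(K^{2} - K\right) = 9 + K^{2} - K$)
$O{\left(z{\left(-10,w{\left(-5 \right)} \right)} \right)} - N{\left(-544 \right)} = \left(9 + \left(-25 + 6 \left(-10\right)\right)^{2} - \left(-25 + 6 \left(-10\right)\right)\right) - -544 = \left(9 + \left(-25 - 60\right)^{2} - \left(-25 - 60\right)\right) + 544 = \left(9 + \left(-85\right)^{2} - -85\right) + 544 = \left(9 + 7225 + 85\right) + 544 = 7319 + 544 = 7863$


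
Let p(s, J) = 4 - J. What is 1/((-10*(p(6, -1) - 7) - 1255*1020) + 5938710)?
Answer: 1/4658630 ≈ 2.1466e-7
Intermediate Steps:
1/((-10*(p(6, -1) - 7) - 1255*1020) + 5938710) = 1/((-10*((4 - 1*(-1)) - 7) - 1255*1020) + 5938710) = 1/((-10*((4 + 1) - 7) - 1280100) + 5938710) = 1/((-10*(5 - 7) - 1280100) + 5938710) = 1/((-10*(-2) - 1280100) + 5938710) = 1/((20 - 1280100) + 5938710) = 1/(-1280080 + 5938710) = 1/4658630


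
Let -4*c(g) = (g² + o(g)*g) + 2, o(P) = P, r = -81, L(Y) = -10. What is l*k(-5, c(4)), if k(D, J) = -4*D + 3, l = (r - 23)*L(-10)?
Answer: 23920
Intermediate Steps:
l = 1040 (l = (-81 - 23)*(-10) = -104*(-10) = 1040)
c(g) = -½ - g²/2 (c(g) = -((g² + g*g) + 2)/4 = -((g² + g²) + 2)/4 = -(2*g² + 2)/4 = -(2 + 2*g²)/4 = -½ - g²/2)
k(D, J) = 3 - 4*D
l*k(-5, c(4)) = 1040*(3 - 4*(-5)) = 1040*(3 + 20) = 1040*23 = 23920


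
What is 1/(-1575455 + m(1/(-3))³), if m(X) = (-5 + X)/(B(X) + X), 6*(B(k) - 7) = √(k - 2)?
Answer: (-14393*√21 + 573480*I)/(-903492228312*I + 22675523815*√21) ≈ -6.3474e-7 - 2.3481e-14*I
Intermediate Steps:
B(k) = 7 + √(-2 + k)/6 (B(k) = 7 + √(k - 2)/6 = 7 + √(-2 + k)/6)
m(X) = (-5 + X)/(7 + X + √(-2 + X)/6) (m(X) = (-5 + X)/((7 + √(-2 + X)/6) + X) = (-5 + X)/(7 + X + √(-2 + X)/6))
1/(-1575455 + m(1/(-3))³) = 1/(-1575455 + (6*(-5 + 1/(-3))/(42 + √(-2 + 1/(-3)) + 6/(-3)))³) = 1/(-1575455 + (6*(-5 - ⅓)/(42 + √(-2 - ⅓) + 6*(-⅓)))³) = 1/(-1575455 + (6*(-16/3)/(42 + √(-7/3) - 2))³) = 1/(-1575455 + (6*(-16/3)/(42 + I*√21/3 - 2))³) = 1/(-1575455 + (6*(-16/3)/(40 + I*√21/3))³) = 1/(-1575455 + (-32/(40 + I*√21/3))³) = 1/(-1575455 - 32768/(40 + I*√21/3)³)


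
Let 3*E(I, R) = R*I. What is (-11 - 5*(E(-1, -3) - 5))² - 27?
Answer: 54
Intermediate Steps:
E(I, R) = I*R/3 (E(I, R) = (R*I)/3 = (I*R)/3 = I*R/3)
(-11 - 5*(E(-1, -3) - 5))² - 27 = (-11 - 5*((⅓)*(-1)*(-3) - 5))² - 27 = (-11 - 5*(1 - 5))² - 27 = (-11 - 5*(-4))² - 27 = (-11 + 20)² - 27 = 9² - 27 = 81 - 27 = 54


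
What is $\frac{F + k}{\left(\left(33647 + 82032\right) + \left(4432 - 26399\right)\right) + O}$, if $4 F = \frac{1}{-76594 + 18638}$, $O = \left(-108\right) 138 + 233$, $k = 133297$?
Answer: $\frac{30901443727}{18323600784} \approx 1.6864$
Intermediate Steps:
$O = -14671$ ($O = -14904 + 233 = -14671$)
$F = - \frac{1}{231824}$ ($F = \frac{1}{4 \left(-76594 + 18638\right)} = \frac{1}{4 \left(-57956\right)} = \frac{1}{4} \left(- \frac{1}{57956}\right) = - \frac{1}{231824} \approx -4.3136 \cdot 10^{-6}$)
$\frac{F + k}{\left(\left(33647 + 82032\right) + \left(4432 - 26399\right)\right) + O} = \frac{- \frac{1}{231824} + 133297}{\left(\left(33647 + 82032\right) + \left(4432 - 26399\right)\right) - 14671} = \frac{30901443727}{231824 \left(\left(115679 + \left(4432 - 26399\right)\right) - 14671\right)} = \frac{30901443727}{231824 \left(\left(115679 - 21967\right) - 14671\right)} = \frac{30901443727}{231824 \left(93712 - 14671\right)} = \frac{30901443727}{231824 \cdot 79041} = \frac{30901443727}{231824} \cdot \frac{1}{79041} = \frac{30901443727}{18323600784}$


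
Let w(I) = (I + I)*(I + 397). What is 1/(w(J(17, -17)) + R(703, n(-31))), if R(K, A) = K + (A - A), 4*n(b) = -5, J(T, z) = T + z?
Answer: 1/703 ≈ 0.0014225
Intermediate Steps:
n(b) = -5/4 (n(b) = (¼)*(-5) = -5/4)
R(K, A) = K (R(K, A) = K + 0 = K)
w(I) = 2*I*(397 + I) (w(I) = (2*I)*(397 + I) = 2*I*(397 + I))
1/(w(J(17, -17)) + R(703, n(-31))) = 1/(2*(17 - 17)*(397 + (17 - 17)) + 703) = 1/(2*0*(397 + 0) + 703) = 1/(2*0*397 + 703) = 1/(0 + 703) = 1/703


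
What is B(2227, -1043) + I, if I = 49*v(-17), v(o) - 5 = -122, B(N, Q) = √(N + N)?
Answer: -5733 + √4454 ≈ -5666.3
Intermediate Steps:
B(N, Q) = √2*√N (B(N, Q) = √(2*N) = √2*√N)
v(o) = -117 (v(o) = 5 - 122 = -117)
I = -5733 (I = 49*(-117) = -5733)
B(2227, -1043) + I = √2*√2227 - 5733 = √4454 - 5733 = -5733 + √4454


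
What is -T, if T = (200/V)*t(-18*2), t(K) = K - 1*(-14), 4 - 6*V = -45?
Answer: 26400/49 ≈ 538.78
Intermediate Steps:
V = 49/6 (V = ⅔ - ⅙*(-45) = ⅔ + 15/2 = 49/6 ≈ 8.1667)
t(K) = 14 + K (t(K) = K + 14 = 14 + K)
T = -26400/49 (T = (200/(49/6))*(14 - 18*2) = (200*(6/49))*(14 - 36) = (1200/49)*(-22) = -26400/49 ≈ -538.78)
-T = -1*(-26400/49) = 26400/49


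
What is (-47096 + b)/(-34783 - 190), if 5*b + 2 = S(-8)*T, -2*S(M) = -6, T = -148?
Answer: 235926/174865 ≈ 1.3492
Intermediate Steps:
S(M) = 3 (S(M) = -½*(-6) = 3)
b = -446/5 (b = -⅖ + (3*(-148))/5 = -⅖ + (⅕)*(-444) = -⅖ - 444/5 = -446/5 ≈ -89.200)
(-47096 + b)/(-34783 - 190) = (-47096 - 446/5)/(-34783 - 190) = -235926/5/(-34973) = -235926/5*(-1/34973) = 235926/174865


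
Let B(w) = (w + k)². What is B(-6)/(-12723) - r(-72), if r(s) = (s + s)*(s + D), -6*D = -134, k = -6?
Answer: -30331680/4241 ≈ -7152.0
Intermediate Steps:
B(w) = (-6 + w)² (B(w) = (w - 6)² = (-6 + w)²)
D = 67/3 (D = -⅙*(-134) = 67/3 ≈ 22.333)
r(s) = 2*s*(67/3 + s) (r(s) = (s + s)*(s + 67/3) = (2*s)*(67/3 + s) = 2*s*(67/3 + s))
B(-6)/(-12723) - r(-72) = (-6 - 6)²/(-12723) - 2*(-72)*(67 + 3*(-72))/3 = (-12)²*(-1/12723) - 2*(-72)*(67 - 216)/3 = 144*(-1/12723) - 2*(-72)*(-149)/3 = -48/4241 - 1*7152 = -48/4241 - 7152 = -30331680/4241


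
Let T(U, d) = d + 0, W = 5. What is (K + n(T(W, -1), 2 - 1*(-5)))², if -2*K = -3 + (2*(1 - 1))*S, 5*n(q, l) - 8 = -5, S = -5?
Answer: 441/100 ≈ 4.4100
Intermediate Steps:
T(U, d) = d
n(q, l) = ⅗ (n(q, l) = 8/5 + (⅕)*(-5) = 8/5 - 1 = ⅗)
K = 3/2 (K = -(-3 + (2*(1 - 1))*(-5))/2 = -(-3 + (2*0)*(-5))/2 = -(-3 + 0*(-5))/2 = -(-3 + 0)/2 = -½*(-3) = 3/2 ≈ 1.5000)
(K + n(T(W, -1), 2 - 1*(-5)))² = (3/2 + ⅗)² = (21/10)² = 441/100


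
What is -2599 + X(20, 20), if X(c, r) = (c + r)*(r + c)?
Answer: -999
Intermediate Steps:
X(c, r) = (c + r)² (X(c, r) = (c + r)*(c + r) = (c + r)²)
-2599 + X(20, 20) = -2599 + (20 + 20)² = -2599 + 40² = -2599 + 1600 = -999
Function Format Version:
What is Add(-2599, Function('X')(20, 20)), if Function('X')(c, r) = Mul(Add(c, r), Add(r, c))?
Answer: -999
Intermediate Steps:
Function('X')(c, r) = Pow(Add(c, r), 2) (Function('X')(c, r) = Mul(Add(c, r), Add(c, r)) = Pow(Add(c, r), 2))
Add(-2599, Function('X')(20, 20)) = Add(-2599, Pow(Add(20, 20), 2)) = Add(-2599, Pow(40, 2)) = Add(-2599, 1600) = -999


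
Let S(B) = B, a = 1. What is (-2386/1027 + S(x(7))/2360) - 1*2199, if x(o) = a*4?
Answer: -1333846783/605930 ≈ -2201.3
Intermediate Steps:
x(o) = 4 (x(o) = 1*4 = 4)
(-2386/1027 + S(x(7))/2360) - 1*2199 = (-2386/1027 + 4/2360) - 1*2199 = (-2386*1/1027 + 4*(1/2360)) - 2199 = (-2386/1027 + 1/590) - 2199 = -1406713/605930 - 2199 = -1333846783/605930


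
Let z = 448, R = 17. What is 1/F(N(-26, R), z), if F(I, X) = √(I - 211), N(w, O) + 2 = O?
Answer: -I/14 ≈ -0.071429*I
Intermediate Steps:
N(w, O) = -2 + O
F(I, X) = √(-211 + I)
1/F(N(-26, R), z) = 1/(√(-211 + (-2 + 17))) = 1/(√(-211 + 15)) = 1/(√(-196)) = 1/(14*I) = -I/14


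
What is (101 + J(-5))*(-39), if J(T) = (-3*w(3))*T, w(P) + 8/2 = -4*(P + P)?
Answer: 12441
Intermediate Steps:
w(P) = -4 - 8*P (w(P) = -4 - 4*(P + P) = -4 - 8*P)
J(T) = 84*T (J(T) = (-3*(-4 - 8*3))*T = (-3*(-4 - 24))*T = (-3*(-28))*T = 84*T)
(101 + J(-5))*(-39) = (101 + 84*(-5))*(-39) = (101 - 420)*(-39) = -319*(-39) = 12441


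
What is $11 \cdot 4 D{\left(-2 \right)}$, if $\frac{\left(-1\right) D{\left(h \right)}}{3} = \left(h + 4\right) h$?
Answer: $528$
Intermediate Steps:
$D{\left(h \right)} = - 3 h \left(4 + h\right)$ ($D{\left(h \right)} = - 3 \left(h + 4\right) h = - 3 \left(4 + h\right) h = - 3 h \left(4 + h\right)$)
$11 \cdot 4 D{\left(-2 \right)} = 11 \cdot 4 \left(\left(-3\right) \left(-2\right) \left(4 - 2\right)\right) = 44 \left(\left(-3\right) \left(-2\right) 2\right) = 44 \cdot 12 = 528$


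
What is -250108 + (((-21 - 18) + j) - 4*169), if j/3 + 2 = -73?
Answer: -251048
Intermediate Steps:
j = -225 (j = -6 + 3*(-73) = -6 - 219 = -225)
-250108 + (((-21 - 18) + j) - 4*169) = -250108 + (((-21 - 18) - 225) - 4*169) = -250108 + ((-39 - 225) - 676) = -250108 + (-264 - 676) = -250108 - 940 = -251048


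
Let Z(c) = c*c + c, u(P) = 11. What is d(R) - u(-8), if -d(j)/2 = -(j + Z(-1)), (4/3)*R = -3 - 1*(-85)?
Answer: 112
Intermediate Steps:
R = 123/2 (R = 3*(-3 - 1*(-85))/4 = 3*(-3 + 85)/4 = (¾)*82 = 123/2 ≈ 61.500)
Z(c) = c + c² (Z(c) = c² + c = c + c²)
d(j) = 2*j (d(j) = -(-2)*(j - (1 - 1)) = -(-2)*(j - 1*0) = -(-2)*(j + 0) = -(-2)*j = 2*j)
d(R) - u(-8) = 2*(123/2) - 1*11 = 123 - 11 = 112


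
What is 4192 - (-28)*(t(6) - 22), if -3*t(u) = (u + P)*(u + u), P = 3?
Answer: 2568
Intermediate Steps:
t(u) = -2*u*(3 + u)/3 (t(u) = -(u + 3)*(u + u)/3 = -(3 + u)*2*u/3 = -2*u*(3 + u)/3)
4192 - (-28)*(t(6) - 22) = 4192 - (-28)*(-2/3*6*(3 + 6) - 22) = 4192 - (-28)*(-2/3*6*9 - 22) = 4192 - (-28)*(-36 - 22) = 4192 - (-28)*(-58) = 4192 - 1*1624 = 4192 - 1624 = 2568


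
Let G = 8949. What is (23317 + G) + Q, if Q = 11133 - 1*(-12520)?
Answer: 55919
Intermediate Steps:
Q = 23653 (Q = 11133 + 12520 = 23653)
(23317 + G) + Q = (23317 + 8949) + 23653 = 32266 + 23653 = 55919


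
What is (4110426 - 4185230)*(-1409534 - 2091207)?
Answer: 261869429764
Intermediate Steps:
(4110426 - 4185230)*(-1409534 - 2091207) = -74804*(-3500741) = 261869429764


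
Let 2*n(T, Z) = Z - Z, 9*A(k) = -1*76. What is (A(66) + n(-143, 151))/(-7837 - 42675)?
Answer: 19/113652 ≈ 0.00016718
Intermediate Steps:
A(k) = -76/9 (A(k) = (-1*76)/9 = (⅑)*(-76) = -76/9)
n(T, Z) = 0 (n(T, Z) = (Z - Z)/2 = (½)*0 = 0)
(A(66) + n(-143, 151))/(-7837 - 42675) = (-76/9 + 0)/(-7837 - 42675) = -76/9/(-50512) = -76/9*(-1/50512) = 19/113652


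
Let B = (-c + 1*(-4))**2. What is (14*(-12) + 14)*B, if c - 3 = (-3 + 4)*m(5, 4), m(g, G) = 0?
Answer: -7546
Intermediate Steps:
c = 3 (c = 3 + (-3 + 4)*0 = 3 + 1*0 = 3 + 0 = 3)
B = 49 (B = (-1*3 + 1*(-4))**2 = (-3 - 4)**2 = (-7)**2 = 49)
(14*(-12) + 14)*B = (14*(-12) + 14)*49 = (-168 + 14)*49 = -154*49 = -7546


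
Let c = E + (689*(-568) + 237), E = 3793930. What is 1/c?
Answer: 1/3402815 ≈ 2.9387e-7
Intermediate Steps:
c = 3402815 (c = 3793930 + (689*(-568) + 237) = 3793930 + (-391352 + 237) = 3793930 - 391115 = 3402815)
1/c = 1/3402815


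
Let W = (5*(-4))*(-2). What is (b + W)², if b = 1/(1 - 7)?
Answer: 57121/36 ≈ 1586.7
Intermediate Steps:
b = -⅙ (b = 1/(-6) = -⅙ ≈ -0.16667)
W = 40 (W = -20*(-2) = 40)
(b + W)² = (-⅙ + 40)² = (239/6)² = 57121/36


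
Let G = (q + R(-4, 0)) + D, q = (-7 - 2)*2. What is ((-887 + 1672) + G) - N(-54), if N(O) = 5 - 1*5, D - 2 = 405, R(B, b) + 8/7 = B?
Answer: 8182/7 ≈ 1168.9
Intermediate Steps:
R(B, b) = -8/7 + B
D = 407 (D = 2 + 405 = 407)
N(O) = 0 (N(O) = 5 - 5 = 0)
q = -18 (q = -9*2 = -18)
G = 2687/7 (G = (-18 + (-8/7 - 4)) + 407 = (-18 - 36/7) + 407 = -162/7 + 407 = 2687/7 ≈ 383.86)
((-887 + 1672) + G) - N(-54) = ((-887 + 1672) + 2687/7) - 1*0 = (785 + 2687/7) + 0 = 8182/7 + 0 = 8182/7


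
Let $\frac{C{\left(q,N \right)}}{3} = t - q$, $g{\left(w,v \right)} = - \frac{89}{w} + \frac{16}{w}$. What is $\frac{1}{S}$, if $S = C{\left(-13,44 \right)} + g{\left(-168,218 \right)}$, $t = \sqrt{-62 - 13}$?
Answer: $\frac{44520}{2517673} - \frac{84672 i \sqrt{3}}{12588365} \approx 0.017683 - 0.01165 i$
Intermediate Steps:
$g{\left(w,v \right)} = - \frac{73}{w}$
$t = 5 i \sqrt{3}$ ($t = \sqrt{-75} = 5 i \sqrt{3} \approx 8.6602 i$)
$C{\left(q,N \right)} = - 3 q + 15 i \sqrt{3}$ ($C{\left(q,N \right)} = 3 \left(5 i \sqrt{3} - q\right) = 3 \left(- q + 5 i \sqrt{3}\right) = - 3 q + 15 i \sqrt{3}$)
$S = \frac{6625}{168} + 15 i \sqrt{3}$ ($S = \left(\left(-3\right) \left(-13\right) + 15 i \sqrt{3}\right) - \frac{73}{-168} = \left(39 + 15 i \sqrt{3}\right) - - \frac{73}{168} = \left(39 + 15 i \sqrt{3}\right) + \frac{73}{168} = \frac{6625}{168} + 15 i \sqrt{3} \approx 39.435 + 25.981 i$)
$\frac{1}{S} = \frac{1}{\frac{6625}{168} + 15 i \sqrt{3}}$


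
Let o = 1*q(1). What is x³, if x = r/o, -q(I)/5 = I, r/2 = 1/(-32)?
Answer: 1/512000 ≈ 1.9531e-6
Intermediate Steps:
r = -1/16 (r = 2/(-32) = 2*(-1/32) = -1/16 ≈ -0.062500)
q(I) = -5*I
o = -5 (o = 1*(-5*1) = 1*(-5) = -5)
x = 1/80 (x = -1/16/(-5) = -1/16*(-⅕) = 1/80 ≈ 0.012500)
x³ = (1/80)³ = 1/512000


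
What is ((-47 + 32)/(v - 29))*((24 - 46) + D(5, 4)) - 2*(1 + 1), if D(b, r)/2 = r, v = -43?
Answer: -83/12 ≈ -6.9167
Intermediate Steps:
D(b, r) = 2*r
((-47 + 32)/(v - 29))*((24 - 46) + D(5, 4)) - 2*(1 + 1) = ((-47 + 32)/(-43 - 29))*((24 - 46) + 2*4) - 2*(1 + 1) = (-15/(-72))*(-22 + 8) - 2*2 = -15*(-1/72)*(-14) - 4 = (5/24)*(-14) - 4 = -35/12 - 4 = -83/12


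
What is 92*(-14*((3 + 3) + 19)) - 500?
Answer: -32700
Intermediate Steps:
92*(-14*((3 + 3) + 19)) - 500 = 92*(-14*(6 + 19)) - 500 = 92*(-14*25) - 500 = 92*(-350) - 500 = -32200 - 500 = -32700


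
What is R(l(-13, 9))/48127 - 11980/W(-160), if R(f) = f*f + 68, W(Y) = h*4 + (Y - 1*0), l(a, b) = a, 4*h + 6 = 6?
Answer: 28829969/385016 ≈ 74.880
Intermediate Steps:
h = 0 (h = -3/2 + (¼)*6 = -3/2 + 3/2 = 0)
W(Y) = Y (W(Y) = 0*4 + (Y - 1*0) = 0 + (Y + 0) = 0 + Y = Y)
R(f) = 68 + f² (R(f) = f² + 68 = 68 + f²)
R(l(-13, 9))/48127 - 11980/W(-160) = (68 + (-13)²)/48127 - 11980/(-160) = (68 + 169)*(1/48127) - 11980*(-1/160) = 237*(1/48127) + 599/8 = 237/48127 + 599/8 = 28829969/385016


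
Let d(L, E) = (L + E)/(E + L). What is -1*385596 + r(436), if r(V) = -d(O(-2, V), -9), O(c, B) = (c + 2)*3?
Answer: -385597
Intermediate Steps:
O(c, B) = 6 + 3*c (O(c, B) = (2 + c)*3 = 6 + 3*c)
d(L, E) = 1 (d(L, E) = (E + L)/(E + L) = 1)
r(V) = -1 (r(V) = -1*1 = -1)
-1*385596 + r(436) = -1*385596 - 1 = -385596 - 1 = -385597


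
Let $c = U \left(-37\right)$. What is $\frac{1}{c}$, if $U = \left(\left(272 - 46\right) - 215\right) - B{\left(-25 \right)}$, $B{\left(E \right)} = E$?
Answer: $- \frac{1}{1332} \approx -0.00075075$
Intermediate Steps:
$U = 36$ ($U = \left(\left(272 - 46\right) - 215\right) - -25 = \left(226 - 215\right) + 25 = 11 + 25 = 36$)
$c = -1332$ ($c = 36 \left(-37\right) = -1332$)
$\frac{1}{c} = \frac{1}{-1332} = - \frac{1}{1332}$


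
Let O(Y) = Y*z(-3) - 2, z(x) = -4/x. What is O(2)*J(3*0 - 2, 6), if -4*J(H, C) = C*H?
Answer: 2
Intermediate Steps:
J(H, C) = -C*H/4
O(Y) = -2 + 4*Y/3 (O(Y) = Y*(-4/(-3)) - 2 = Y*(-4*(-1/3)) - 2 = Y*(4/3) - 2 = 4*Y/3 - 2 = -2 + 4*Y/3)
O(2)*J(3*0 - 2, 6) = (-2 + (4/3)*2)*(-1/4*6*(3*0 - 2)) = (-2 + 8/3)*(-1/4*6*(0 - 2)) = 2*(-1/4*6*(-2))/3 = (2/3)*3 = 2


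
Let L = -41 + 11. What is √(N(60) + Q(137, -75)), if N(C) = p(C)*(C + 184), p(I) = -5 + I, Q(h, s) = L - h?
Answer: √13253 ≈ 115.12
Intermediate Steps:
L = -30
Q(h, s) = -30 - h
N(C) = (-5 + C)*(184 + C) (N(C) = (-5 + C)*(C + 184) = (-5 + C)*(184 + C))
√(N(60) + Q(137, -75)) = √((-5 + 60)*(184 + 60) + (-30 - 1*137)) = √(55*244 + (-30 - 137)) = √(13420 - 167) = √13253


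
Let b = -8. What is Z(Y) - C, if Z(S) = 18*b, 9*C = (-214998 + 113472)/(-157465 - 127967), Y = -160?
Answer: -61670233/428148 ≈ -144.04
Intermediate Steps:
C = 16921/428148 (C = ((-214998 + 113472)/(-157465 - 127967))/9 = (-101526/(-285432))/9 = (-101526*(-1/285432))/9 = (⅑)*(16921/47572) = 16921/428148 ≈ 0.039521)
Z(S) = -144 (Z(S) = 18*(-8) = -144)
Z(Y) - C = -144 - 1*16921/428148 = -144 - 16921/428148 = -61670233/428148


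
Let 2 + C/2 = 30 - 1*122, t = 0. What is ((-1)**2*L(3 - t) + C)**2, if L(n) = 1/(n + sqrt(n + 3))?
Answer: 104909/3 + 374*sqrt(6)/3 ≈ 35275.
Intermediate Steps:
L(n) = 1/(n + sqrt(3 + n))
C = -188 (C = -4 + 2*(30 - 1*122) = -4 + 2*(30 - 122) = -4 + 2*(-92) = -4 - 184 = -188)
((-1)**2*L(3 - t) + C)**2 = ((-1)**2/((3 - 1*0) + sqrt(3 + (3 - 1*0))) - 188)**2 = (1/((3 + 0) + sqrt(3 + (3 + 0))) - 188)**2 = (1/(3 + sqrt(3 + 3)) - 188)**2 = (1/(3 + sqrt(6)) - 188)**2 = (-188 + 1/(3 + sqrt(6)))**2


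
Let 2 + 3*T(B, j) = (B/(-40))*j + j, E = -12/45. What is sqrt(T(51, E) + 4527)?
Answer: sqrt(4073722)/30 ≈ 67.278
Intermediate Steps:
E = -4/15 (E = -12*1/45 = -4/15 ≈ -0.26667)
T(B, j) = -2/3 + j/3 - B*j/120 (T(B, j) = -2/3 + ((B/(-40))*j + j)/3 = -2/3 + ((-B/40)*j + j)/3 = -2/3 + (-B*j/40 + j)/3 = -2/3 + (j - B*j/40)/3 = -2/3 + (j/3 - B*j/120) = -2/3 + j/3 - B*j/120)
sqrt(T(51, E) + 4527) = sqrt((-2/3 + (1/3)*(-4/15) - 1/120*51*(-4/15)) + 4527) = sqrt((-2/3 - 4/45 + 17/150) + 4527) = sqrt(-289/450 + 4527) = sqrt(2036861/450) = sqrt(4073722)/30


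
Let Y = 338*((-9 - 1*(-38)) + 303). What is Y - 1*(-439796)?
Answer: 552012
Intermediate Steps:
Y = 112216 (Y = 338*((-9 + 38) + 303) = 338*(29 + 303) = 338*332 = 112216)
Y - 1*(-439796) = 112216 - 1*(-439796) = 112216 + 439796 = 552012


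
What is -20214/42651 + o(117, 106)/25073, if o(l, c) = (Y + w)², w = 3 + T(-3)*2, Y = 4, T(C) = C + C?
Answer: -56195483/118820947 ≈ -0.47294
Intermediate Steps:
T(C) = 2*C
w = -9 (w = 3 + (2*(-3))*2 = 3 - 6*2 = 3 - 12 = -9)
o(l, c) = 25 (o(l, c) = (4 - 9)² = (-5)² = 25)
-20214/42651 + o(117, 106)/25073 = -20214/42651 + 25/25073 = -20214*1/42651 + 25*(1/25073) = -2246/4739 + 25/25073 = -56195483/118820947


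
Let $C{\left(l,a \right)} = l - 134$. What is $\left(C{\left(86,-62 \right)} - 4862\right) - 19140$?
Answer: $-24050$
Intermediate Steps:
$C{\left(l,a \right)} = -134 + l$
$\left(C{\left(86,-62 \right)} - 4862\right) - 19140 = \left(\left(-134 + 86\right) - 4862\right) - 19140 = \left(-48 - 4862\right) - 19140 = -4910 - 19140 = -24050$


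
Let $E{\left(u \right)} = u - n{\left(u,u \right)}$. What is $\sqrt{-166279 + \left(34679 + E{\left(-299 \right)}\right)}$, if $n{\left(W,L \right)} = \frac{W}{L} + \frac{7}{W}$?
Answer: $\frac{i \sqrt{11791989807}}{299} \approx 363.18 i$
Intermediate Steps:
$n{\left(W,L \right)} = \frac{7}{W} + \frac{W}{L}$
$E{\left(u \right)} = -1 + u - \frac{7}{u}$ ($E{\left(u \right)} = u - \left(\frac{7}{u} + \frac{u}{u}\right) = u - \left(\frac{7}{u} + 1\right) = u - \left(1 + \frac{7}{u}\right) = -1 + u - \frac{7}{u}$)
$\sqrt{-166279 + \left(34679 + E{\left(-299 \right)}\right)} = \sqrt{-166279 + \left(34679 - \left(300 - \frac{7}{299}\right)\right)} = \sqrt{-166279 + \left(34679 - \frac{89693}{299}\right)} = \sqrt{-166279 + \frac{10279328}{299}} = \sqrt{- \frac{39438093}{299}} = \frac{i \sqrt{11791989807}}{299}$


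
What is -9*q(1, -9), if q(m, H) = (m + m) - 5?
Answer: 27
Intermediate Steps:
q(m, H) = -5 + 2*m (q(m, H) = 2*m - 5 = -5 + 2*m)
-9*q(1, -9) = -9*(-5 + 2*1) = -9*(-5 + 2) = -9*(-3) = 27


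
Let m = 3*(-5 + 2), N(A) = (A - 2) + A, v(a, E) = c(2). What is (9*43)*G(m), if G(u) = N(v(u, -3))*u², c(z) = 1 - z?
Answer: -125388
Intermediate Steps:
v(a, E) = -1 (v(a, E) = 1 - 1*2 = 1 - 2 = -1)
N(A) = -2 + 2*A (N(A) = (-2 + A) + A = -2 + 2*A)
m = -9 (m = 3*(-3) = -9)
G(u) = -4*u² (G(u) = (-2 + 2*(-1))*u² = (-2 - 2)*u² = -4*u²)
(9*43)*G(m) = (9*43)*(-4*(-9)²) = 387*(-4*81) = 387*(-324) = -125388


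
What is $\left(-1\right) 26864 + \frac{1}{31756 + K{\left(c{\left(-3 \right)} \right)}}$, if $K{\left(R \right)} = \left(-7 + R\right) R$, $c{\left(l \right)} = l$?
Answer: $- \frac{853899103}{31786} \approx -26864.0$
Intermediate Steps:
$K{\left(R \right)} = R \left(-7 + R\right)$
$\left(-1\right) 26864 + \frac{1}{31756 + K{\left(c{\left(-3 \right)} \right)}} = \left(-1\right) 26864 + \frac{1}{31756 - 3 \left(-7 - 3\right)} = -26864 + \frac{1}{31756 - -30} = -26864 + \frac{1}{31756 + 30} = -26864 + \frac{1}{31786} = - \frac{853899103}{31786}$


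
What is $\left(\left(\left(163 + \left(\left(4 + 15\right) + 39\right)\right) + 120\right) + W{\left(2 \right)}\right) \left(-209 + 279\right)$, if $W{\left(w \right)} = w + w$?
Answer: $24150$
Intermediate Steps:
$W{\left(w \right)} = 2 w$
$\left(\left(\left(163 + \left(\left(4 + 15\right) + 39\right)\right) + 120\right) + W{\left(2 \right)}\right) \left(-209 + 279\right) = \left(\left(\left(163 + \left(\left(4 + 15\right) + 39\right)\right) + 120\right) + 2 \cdot 2\right) \left(-209 + 279\right) = \left(\left(\left(163 + \left(19 + 39\right)\right) + 120\right) + 4\right) 70 = \left(\left(\left(163 + 58\right) + 120\right) + 4\right) 70 = \left(\left(221 + 120\right) + 4\right) 70 = \left(341 + 4\right) 70 = 345 \cdot 70 = 24150$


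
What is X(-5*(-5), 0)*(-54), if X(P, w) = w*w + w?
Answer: 0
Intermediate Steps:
X(P, w) = w + w**2 (X(P, w) = w**2 + w = w + w**2)
X(-5*(-5), 0)*(-54) = (0*(1 + 0))*(-54) = (0*1)*(-54) = 0*(-54) = 0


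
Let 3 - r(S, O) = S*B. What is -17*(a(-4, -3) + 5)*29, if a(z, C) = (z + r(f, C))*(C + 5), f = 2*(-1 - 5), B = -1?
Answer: 10353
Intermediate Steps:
f = -12 (f = 2*(-6) = -12)
r(S, O) = 3 + S (r(S, O) = 3 - S*(-1) = 3 - (-1)*S = 3 + S)
a(z, C) = (-9 + z)*(5 + C) (a(z, C) = (z + (3 - 12))*(C + 5) = (z - 9)*(5 + C) = (-9 + z)*(5 + C))
-17*(a(-4, -3) + 5)*29 = -17*((-45 - 9*(-3) + 5*(-4) - 3*(-4)) + 5)*29 = -17*((-45 + 27 - 20 + 12) + 5)*29 = -17*(-26 + 5)*29 = -(-357)*29 = -17*(-21)*29 = 357*29 = 10353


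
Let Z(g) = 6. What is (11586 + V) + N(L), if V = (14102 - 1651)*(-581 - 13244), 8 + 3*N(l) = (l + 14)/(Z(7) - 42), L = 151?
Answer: -6196445755/36 ≈ -1.7212e+8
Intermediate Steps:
N(l) = -151/54 - l/108 (N(l) = -8/3 + ((l + 14)/(6 - 42))/3 = -8/3 + ((14 + l)/(-36))/3 = -8/3 + ((14 + l)*(-1/36))/3 = -8/3 + (-7/18 - l/36)/3 = -8/3 + (-7/54 - l/108) = -151/54 - l/108)
V = -172135075 (V = 12451*(-13825) = -172135075)
(11586 + V) + N(L) = (11586 - 172135075) + (-151/54 - 1/108*151) = -172123489 + (-151/54 - 151/108) = -172123489 - 151/36 = -6196445755/36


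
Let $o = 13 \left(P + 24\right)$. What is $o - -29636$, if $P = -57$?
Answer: $29207$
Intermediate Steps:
$o = -429$ ($o = 13 \left(-57 + 24\right) = 13 \left(-33\right) = -429$)
$o - -29636 = -429 - -29636 = -429 + 29636 = 29207$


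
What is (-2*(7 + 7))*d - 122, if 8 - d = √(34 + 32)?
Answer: -346 + 28*√66 ≈ -118.53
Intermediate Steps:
d = 8 - √66 (d = 8 - √(34 + 32) = 8 - √66 ≈ -0.12404)
(-2*(7 + 7))*d - 122 = (-2*(7 + 7))*(8 - √66) - 122 = (-2*14)*(8 - √66) - 122 = -28*(8 - √66) - 122 = (-224 + 28*√66) - 122 = -346 + 28*√66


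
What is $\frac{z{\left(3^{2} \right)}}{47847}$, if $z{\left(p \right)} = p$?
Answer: $\frac{3}{15949} \approx 0.0001881$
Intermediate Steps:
$\frac{z{\left(3^{2} \right)}}{47847} = \frac{3^{2}}{47847} = 9 \cdot \frac{1}{47847} = \frac{3}{15949}$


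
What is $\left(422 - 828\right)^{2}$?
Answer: $164836$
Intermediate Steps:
$\left(422 - 828\right)^{2} = \left(-406\right)^{2} = 164836$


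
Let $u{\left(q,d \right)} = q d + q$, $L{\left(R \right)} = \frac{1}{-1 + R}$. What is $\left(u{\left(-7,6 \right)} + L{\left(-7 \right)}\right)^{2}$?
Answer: $\frac{154449}{64} \approx 2413.3$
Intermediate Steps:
$u{\left(q,d \right)} = q + d q$ ($u{\left(q,d \right)} = d q + q = q + d q$)
$\left(u{\left(-7,6 \right)} + L{\left(-7 \right)}\right)^{2} = \left(- 7 \left(1 + 6\right) + \frac{1}{-1 - 7}\right)^{2} = \left(\left(-7\right) 7 + \frac{1}{-8}\right)^{2} = \left(-49 - \frac{1}{8}\right)^{2} = \left(- \frac{393}{8}\right)^{2} = \frac{154449}{64}$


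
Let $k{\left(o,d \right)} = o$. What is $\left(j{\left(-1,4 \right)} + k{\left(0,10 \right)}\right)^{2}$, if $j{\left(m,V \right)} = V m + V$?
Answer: $0$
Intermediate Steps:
$j{\left(m,V \right)} = V + V m$
$\left(j{\left(-1,4 \right)} + k{\left(0,10 \right)}\right)^{2} = \left(4 \left(1 - 1\right) + 0\right)^{2} = \left(4 \cdot 0 + 0\right)^{2} = \left(0 + 0\right)^{2} = 0^{2} = 0$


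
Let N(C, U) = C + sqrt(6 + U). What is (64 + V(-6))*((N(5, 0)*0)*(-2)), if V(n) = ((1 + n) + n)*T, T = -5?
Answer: 0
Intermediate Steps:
V(n) = -5 - 10*n (V(n) = ((1 + n) + n)*(-5) = (1 + 2*n)*(-5) = -5 - 10*n)
(64 + V(-6))*((N(5, 0)*0)*(-2)) = (64 + (-5 - 10*(-6)))*(((5 + sqrt(6 + 0))*0)*(-2)) = (64 + (-5 + 60))*(((5 + sqrt(6))*0)*(-2)) = (64 + 55)*(0*(-2)) = 119*0 = 0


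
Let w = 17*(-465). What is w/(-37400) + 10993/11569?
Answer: 5912837/5090360 ≈ 1.1616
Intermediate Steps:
w = -7905
w/(-37400) + 10993/11569 = -7905/(-37400) + 10993/11569 = -7905*(-1/37400) + 10993*(1/11569) = 93/440 + 10993/11569 = 5912837/5090360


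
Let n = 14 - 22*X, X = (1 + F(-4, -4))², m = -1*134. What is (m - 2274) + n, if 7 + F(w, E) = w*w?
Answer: -4594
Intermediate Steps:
F(w, E) = -7 + w² (F(w, E) = -7 + w*w = -7 + w²)
m = -134
X = 100 (X = (1 + (-7 + (-4)²))² = (1 + (-7 + 16))² = (1 + 9)² = 10² = 100)
n = -2186 (n = 14 - 22*100 = 14 - 2200 = -2186)
(m - 2274) + n = (-134 - 2274) - 2186 = -2408 - 2186 = -4594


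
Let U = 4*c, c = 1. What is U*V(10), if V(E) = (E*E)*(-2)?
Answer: -800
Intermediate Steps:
V(E) = -2*E² (V(E) = E²*(-2) = -2*E²)
U = 4 (U = 4*1 = 4)
U*V(10) = 4*(-2*10²) = 4*(-2*100) = 4*(-200) = -800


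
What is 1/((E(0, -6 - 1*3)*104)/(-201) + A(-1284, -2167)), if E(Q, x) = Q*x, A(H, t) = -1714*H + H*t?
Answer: 1/4983204 ≈ 2.0067e-7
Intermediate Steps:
1/((E(0, -6 - 1*3)*104)/(-201) + A(-1284, -2167)) = 1/(((0*(-6 - 1*3))*104)/(-201) - 1284*(-1714 - 2167)) = 1/(((0*(-6 - 3))*104)*(-1/201) - 1284*(-3881)) = 1/(((0*(-9))*104)*(-1/201) + 4983204) = 1/((0*104)*(-1/201) + 4983204) = 1/(0*(-1/201) + 4983204) = 1/(0 + 4983204) = 1/4983204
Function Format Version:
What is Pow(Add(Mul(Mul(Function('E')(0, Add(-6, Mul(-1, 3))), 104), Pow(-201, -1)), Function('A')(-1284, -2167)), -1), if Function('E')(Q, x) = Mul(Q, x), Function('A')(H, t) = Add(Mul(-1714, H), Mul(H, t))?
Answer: Rational(1, 4983204) ≈ 2.0067e-7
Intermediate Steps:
Pow(Add(Mul(Mul(Function('E')(0, Add(-6, Mul(-1, 3))), 104), Pow(-201, -1)), Function('A')(-1284, -2167)), -1) = Pow(Add(Mul(Mul(Mul(0, Add(-6, Mul(-1, 3))), 104), Pow(-201, -1)), Mul(-1284, Add(-1714, -2167))), -1) = Pow(Add(Mul(Mul(Mul(0, Add(-6, -3)), 104), Rational(-1, 201)), Mul(-1284, -3881)), -1) = Pow(Add(Mul(Mul(Mul(0, -9), 104), Rational(-1, 201)), 4983204), -1) = Pow(Add(Mul(Mul(0, 104), Rational(-1, 201)), 4983204), -1) = Pow(Add(Mul(0, Rational(-1, 201)), 4983204), -1) = Pow(Add(0, 4983204), -1) = Pow(4983204, -1) = Rational(1, 4983204)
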